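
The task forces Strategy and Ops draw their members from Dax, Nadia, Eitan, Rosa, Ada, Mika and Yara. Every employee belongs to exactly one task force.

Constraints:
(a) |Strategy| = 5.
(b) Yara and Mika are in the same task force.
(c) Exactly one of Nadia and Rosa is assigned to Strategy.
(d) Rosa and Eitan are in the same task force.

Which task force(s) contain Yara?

Yara: Strategy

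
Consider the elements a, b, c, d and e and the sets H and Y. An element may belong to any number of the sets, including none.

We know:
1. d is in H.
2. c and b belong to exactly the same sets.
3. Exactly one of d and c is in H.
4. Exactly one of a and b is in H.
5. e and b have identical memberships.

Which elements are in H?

From (1): d ∈ H.
(3) (exactly one): c ∉ H.
(2): b matches c: b ∉ H.
(4) (exactly one): a ∈ H.
(5): e matches b: e ∉ H.

H = {a, d}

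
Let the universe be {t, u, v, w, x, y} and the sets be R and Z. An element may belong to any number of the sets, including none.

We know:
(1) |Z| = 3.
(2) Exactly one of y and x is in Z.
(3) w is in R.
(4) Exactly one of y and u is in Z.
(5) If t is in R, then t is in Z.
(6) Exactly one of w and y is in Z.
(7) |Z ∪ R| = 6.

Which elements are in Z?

Z = {t, v, y}

From (3): w ∈ R.
Suppose t ∉ Z: no assignment then satisfies all the clues, so t ∈ Z.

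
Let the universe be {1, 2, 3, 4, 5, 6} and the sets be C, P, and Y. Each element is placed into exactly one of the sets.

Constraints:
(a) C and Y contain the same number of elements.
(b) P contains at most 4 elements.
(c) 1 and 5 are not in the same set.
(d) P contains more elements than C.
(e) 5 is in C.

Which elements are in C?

C = {5}

From (e): 5 ∈ C.
(c): 1 ∉ C.
Suppose 2 ∈ C: no assignment then satisfies all the clues, so 2 ∉ C.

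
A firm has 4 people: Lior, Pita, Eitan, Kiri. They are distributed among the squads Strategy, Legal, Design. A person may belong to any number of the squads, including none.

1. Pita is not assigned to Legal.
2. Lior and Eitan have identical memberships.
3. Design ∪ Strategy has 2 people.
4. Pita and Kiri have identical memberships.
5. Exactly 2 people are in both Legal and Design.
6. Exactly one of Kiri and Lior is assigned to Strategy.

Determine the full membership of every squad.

Strategy = {Eitan, Lior}; Legal = {Eitan, Lior}; Design = {Eitan, Lior}

From (1): Pita ∉ Legal.
(4): Kiri matches Pita: Kiri ∉ Legal.
Suppose Lior ∉ Strategy: no assignment then satisfies all the clues, so Lior ∈ Strategy.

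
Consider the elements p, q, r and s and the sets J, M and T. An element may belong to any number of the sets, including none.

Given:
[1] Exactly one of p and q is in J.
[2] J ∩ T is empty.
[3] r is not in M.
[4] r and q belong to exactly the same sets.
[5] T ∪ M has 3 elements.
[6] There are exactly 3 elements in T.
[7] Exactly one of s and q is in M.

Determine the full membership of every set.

J = {p}; M = {s}; T = {q, r, s}

From (3): r ∉ M.
(4): q matches r: q ∉ M.
(7) (exactly one): s ∈ M.
Suppose p ∉ J: no assignment then satisfies all the clues, so p ∈ J.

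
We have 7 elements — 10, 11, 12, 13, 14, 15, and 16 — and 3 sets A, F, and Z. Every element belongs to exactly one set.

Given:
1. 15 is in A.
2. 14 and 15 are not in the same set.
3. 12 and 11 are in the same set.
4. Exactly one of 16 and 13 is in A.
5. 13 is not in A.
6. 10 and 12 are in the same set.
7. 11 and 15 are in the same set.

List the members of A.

A = {10, 11, 12, 15, 16}

From (1): 15 ∈ A.
From (5): 13 ∉ A.
(2): 14 ∉ A.
(4) (exactly one): 16 ∈ A.
(7): 11 matches 15: 11 ∈ A.
(3): 12 matches 11: 12 ∈ A.
(6): 10 matches 12: 10 ∈ A.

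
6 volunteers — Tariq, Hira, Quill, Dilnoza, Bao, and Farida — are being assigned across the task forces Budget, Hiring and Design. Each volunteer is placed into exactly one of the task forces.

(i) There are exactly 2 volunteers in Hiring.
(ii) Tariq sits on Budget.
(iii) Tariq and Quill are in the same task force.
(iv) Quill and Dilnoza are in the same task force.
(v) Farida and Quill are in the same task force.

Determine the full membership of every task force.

From (ii): Tariq ∈ Budget.
(iii): Quill matches Tariq: Quill ∈ Budget.
(iv): Dilnoza matches Quill: Dilnoza ∈ Budget.
(v): Farida matches Quill: Farida ∈ Budget.
(i): only 2 candidates remain for Hiring, so all are in.

Budget = {Dilnoza, Farida, Quill, Tariq}; Hiring = {Bao, Hira}; Design = {}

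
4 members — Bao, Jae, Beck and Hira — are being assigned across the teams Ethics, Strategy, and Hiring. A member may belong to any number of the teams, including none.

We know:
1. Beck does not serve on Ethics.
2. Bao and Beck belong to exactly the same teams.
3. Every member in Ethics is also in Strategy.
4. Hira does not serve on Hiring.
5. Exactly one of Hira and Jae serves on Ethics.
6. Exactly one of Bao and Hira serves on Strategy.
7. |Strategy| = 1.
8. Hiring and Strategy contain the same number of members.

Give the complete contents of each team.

From (1): Beck ∉ Ethics.
From (4): Hira ∉ Hiring.
(2): Bao matches Beck: Bao ∉ Ethics.
Suppose Bao ∈ Strategy: no assignment then satisfies all the clues, so Bao ∉ Strategy.

Ethics = {Hira}; Strategy = {Hira}; Hiring = {Jae}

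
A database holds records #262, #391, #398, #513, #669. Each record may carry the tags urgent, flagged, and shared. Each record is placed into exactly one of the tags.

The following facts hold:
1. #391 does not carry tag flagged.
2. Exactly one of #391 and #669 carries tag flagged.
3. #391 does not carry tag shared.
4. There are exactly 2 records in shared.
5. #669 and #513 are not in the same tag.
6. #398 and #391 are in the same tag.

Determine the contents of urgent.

urgent = {#391, #398}

From (1): #391 ∉ flagged.
From (3): #391 ∉ shared.
(2) (exactly one): #669 ∈ flagged.
(5): #513 ∉ flagged.
(6): #398 matches #391: #398 ∉ flagged.
(6): #398 matches #391: #398 ∉ shared.
Only one tag left: #391 ∈ urgent.
Only one tag left: #398 ∈ urgent.
(4): only 2 candidates remain for shared, so all are in.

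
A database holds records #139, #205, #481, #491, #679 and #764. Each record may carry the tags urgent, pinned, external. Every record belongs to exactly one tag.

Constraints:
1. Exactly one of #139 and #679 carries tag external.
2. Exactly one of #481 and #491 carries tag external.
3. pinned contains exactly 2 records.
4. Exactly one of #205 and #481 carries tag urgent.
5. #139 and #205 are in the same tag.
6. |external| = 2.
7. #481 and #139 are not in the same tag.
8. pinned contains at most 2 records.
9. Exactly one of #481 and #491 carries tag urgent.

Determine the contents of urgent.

urgent = {#481, #764}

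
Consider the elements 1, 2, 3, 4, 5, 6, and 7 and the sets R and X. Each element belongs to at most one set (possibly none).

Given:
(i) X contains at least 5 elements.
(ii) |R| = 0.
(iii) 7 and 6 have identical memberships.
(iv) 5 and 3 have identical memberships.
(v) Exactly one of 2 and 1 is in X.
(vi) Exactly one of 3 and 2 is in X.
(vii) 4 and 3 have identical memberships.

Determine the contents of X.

X = {1, 3, 4, 5, 6, 7}

(ii): R already has 0, so the rest are out.
Suppose 1 ∉ X: no assignment then satisfies all the clues, so 1 ∈ X.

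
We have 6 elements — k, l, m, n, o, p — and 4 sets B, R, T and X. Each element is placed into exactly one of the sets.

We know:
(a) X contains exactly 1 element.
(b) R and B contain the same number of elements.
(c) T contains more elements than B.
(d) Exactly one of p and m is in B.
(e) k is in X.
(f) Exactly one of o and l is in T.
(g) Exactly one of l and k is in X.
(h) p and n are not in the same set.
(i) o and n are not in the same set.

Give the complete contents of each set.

B = {p}; R = {o}; T = {l, m, n}; X = {k}

From (e): k ∈ X.
(a): X already has 1, so the rest are out.
Suppose l ∈ B: no assignment then satisfies all the clues, so l ∉ B.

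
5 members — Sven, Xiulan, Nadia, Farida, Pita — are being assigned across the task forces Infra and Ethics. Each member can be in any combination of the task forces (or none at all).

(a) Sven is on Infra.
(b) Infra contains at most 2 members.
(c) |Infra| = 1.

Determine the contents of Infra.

Infra = {Sven}

From (a): Sven ∈ Infra.
(c): Infra already has 1, so the rest are out.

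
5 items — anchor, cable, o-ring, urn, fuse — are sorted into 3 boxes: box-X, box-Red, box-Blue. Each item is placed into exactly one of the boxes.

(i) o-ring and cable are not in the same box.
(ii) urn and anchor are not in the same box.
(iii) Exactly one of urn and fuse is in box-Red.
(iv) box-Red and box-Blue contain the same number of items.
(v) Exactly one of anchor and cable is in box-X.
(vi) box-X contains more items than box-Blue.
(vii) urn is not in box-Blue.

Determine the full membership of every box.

box-X = {anchor, fuse, o-ring}; box-Red = {urn}; box-Blue = {cable}

From (vii): urn ∉ box-Blue.
Suppose anchor ∉ box-X: no assignment then satisfies all the clues, so anchor ∈ box-X.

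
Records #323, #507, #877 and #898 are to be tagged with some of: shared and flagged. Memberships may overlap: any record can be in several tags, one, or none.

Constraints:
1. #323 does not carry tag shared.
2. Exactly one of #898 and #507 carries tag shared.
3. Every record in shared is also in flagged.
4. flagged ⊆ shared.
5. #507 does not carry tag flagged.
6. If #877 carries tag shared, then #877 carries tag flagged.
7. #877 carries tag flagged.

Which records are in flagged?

flagged = {#877, #898}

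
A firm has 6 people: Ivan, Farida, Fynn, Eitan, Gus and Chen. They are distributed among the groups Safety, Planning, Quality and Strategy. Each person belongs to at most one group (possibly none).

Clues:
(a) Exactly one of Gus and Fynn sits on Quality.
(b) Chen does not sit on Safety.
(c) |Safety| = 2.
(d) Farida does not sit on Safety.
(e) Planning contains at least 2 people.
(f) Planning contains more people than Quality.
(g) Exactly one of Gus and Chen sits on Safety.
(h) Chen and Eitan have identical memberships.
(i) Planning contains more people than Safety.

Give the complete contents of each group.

Safety = {Gus, Ivan}; Planning = {Chen, Eitan, Farida}; Quality = {Fynn}; Strategy = {}

From (b): Chen ∉ Safety.
From (d): Farida ∉ Safety.
(g) (exactly one): Gus ∈ Safety.
(h): Eitan matches Chen: Eitan ∉ Safety.
(a) (exactly one): Fynn ∈ Quality.
(c): only 2 candidates remain for Safety, so all are in.
Suppose Farida ∉ Planning: no assignment then satisfies all the clues, so Farida ∈ Planning.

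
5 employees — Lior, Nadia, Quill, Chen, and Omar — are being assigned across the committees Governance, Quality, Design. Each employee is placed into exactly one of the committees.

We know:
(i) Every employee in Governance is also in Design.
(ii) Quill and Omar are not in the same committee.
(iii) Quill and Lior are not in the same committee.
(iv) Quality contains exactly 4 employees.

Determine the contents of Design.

Design = {Quill}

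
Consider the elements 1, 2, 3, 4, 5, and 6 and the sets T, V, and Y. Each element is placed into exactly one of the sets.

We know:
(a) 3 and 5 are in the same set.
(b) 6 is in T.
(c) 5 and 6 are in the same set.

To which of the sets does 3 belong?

From (b): 6 ∈ T.
(c): 5 matches 6: 5 ∈ T.
(a): 3 matches 5: 3 ∈ T.

3: T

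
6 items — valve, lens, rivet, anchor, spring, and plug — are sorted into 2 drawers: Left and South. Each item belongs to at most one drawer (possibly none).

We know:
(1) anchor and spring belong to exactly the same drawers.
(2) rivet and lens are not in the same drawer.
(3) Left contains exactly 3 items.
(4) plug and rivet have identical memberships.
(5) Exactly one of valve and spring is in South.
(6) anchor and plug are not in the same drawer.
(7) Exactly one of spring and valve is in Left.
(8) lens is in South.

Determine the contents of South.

South = {anchor, lens, spring}

From (8): lens ∈ South.
(2): rivet ∉ South.
(4): plug matches rivet: plug ∉ South.
Suppose valve ∈ South: no assignment then satisfies all the clues, so valve ∉ South.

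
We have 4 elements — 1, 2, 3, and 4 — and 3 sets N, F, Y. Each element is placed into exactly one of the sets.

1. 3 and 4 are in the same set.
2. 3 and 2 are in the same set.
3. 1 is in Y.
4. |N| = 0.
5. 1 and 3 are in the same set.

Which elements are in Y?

From (3): 1 ∈ Y.
(4): N already has 0, so the rest are out.
(5): 3 matches 1: 3 ∉ F.
(5): 3 matches 1: 3 ∈ Y.
(1): 4 matches 3: 4 ∉ F.
(1): 4 matches 3: 4 ∈ Y.
(2): 2 matches 3: 2 ∉ F.
(2): 2 matches 3: 2 ∈ Y.

Y = {1, 2, 3, 4}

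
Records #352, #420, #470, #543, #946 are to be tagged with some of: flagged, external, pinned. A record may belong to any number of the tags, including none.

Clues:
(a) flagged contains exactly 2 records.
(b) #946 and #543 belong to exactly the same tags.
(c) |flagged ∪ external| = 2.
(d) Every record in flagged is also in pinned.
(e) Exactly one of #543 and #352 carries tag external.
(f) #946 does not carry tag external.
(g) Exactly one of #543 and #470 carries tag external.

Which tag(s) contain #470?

#470: external, flagged, pinned

From (f): #946 ∉ external.
(b): #543 matches #946: #543 ∉ external.
(e) (exactly one): #352 ∈ external.
(g) (exactly one): #470 ∈ external.
Suppose #470 ∉ flagged: no assignment then satisfies all the clues, so #470 ∈ flagged.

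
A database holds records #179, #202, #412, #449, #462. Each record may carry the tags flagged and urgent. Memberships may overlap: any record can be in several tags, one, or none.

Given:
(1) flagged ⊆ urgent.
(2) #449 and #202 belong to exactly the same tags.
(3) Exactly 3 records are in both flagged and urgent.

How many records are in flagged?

3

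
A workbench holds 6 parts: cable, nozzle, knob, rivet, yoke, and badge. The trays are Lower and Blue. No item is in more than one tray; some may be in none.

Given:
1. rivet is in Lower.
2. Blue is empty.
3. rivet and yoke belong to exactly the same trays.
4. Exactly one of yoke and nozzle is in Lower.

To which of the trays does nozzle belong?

From (1): rivet ∈ Lower.
(2): Blue already has 0, so the rest are out.
(3): yoke matches rivet: yoke ∈ Lower.
(4) (exactly one): nozzle ∉ Lower.

nozzle: none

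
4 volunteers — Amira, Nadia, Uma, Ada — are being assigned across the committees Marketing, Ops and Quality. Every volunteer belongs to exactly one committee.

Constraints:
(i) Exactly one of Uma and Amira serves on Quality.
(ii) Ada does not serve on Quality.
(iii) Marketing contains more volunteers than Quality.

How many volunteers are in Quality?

1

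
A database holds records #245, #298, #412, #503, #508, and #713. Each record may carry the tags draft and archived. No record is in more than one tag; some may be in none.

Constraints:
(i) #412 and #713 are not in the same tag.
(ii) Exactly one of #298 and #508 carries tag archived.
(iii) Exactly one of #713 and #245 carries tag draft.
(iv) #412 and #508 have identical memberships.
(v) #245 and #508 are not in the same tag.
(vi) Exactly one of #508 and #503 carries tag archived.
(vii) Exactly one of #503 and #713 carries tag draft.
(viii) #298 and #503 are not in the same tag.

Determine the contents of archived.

archived = {#412, #508}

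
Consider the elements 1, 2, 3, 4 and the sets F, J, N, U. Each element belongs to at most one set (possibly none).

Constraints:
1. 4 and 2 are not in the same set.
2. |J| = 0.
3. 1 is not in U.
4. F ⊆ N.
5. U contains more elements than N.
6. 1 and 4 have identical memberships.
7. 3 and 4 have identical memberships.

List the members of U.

From (3): 1 ∉ U.
(2): J already has 0, so the rest are out.
(6): 4 matches 1: 4 ∉ U.
(7): 3 matches 4: 3 ∉ U.
Suppose 2 ∉ U: no assignment then satisfies all the clues, so 2 ∈ U.

U = {2}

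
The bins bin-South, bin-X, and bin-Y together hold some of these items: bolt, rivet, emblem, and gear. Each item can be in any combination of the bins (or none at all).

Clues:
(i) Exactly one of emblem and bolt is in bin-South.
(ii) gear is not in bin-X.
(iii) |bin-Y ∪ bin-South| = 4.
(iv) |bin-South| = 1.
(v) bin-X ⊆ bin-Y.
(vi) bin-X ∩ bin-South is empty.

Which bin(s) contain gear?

gear: bin-Y

From (ii): gear ∉ bin-X.
Suppose gear ∈ bin-South: no assignment then satisfies all the clues, so gear ∉ bin-South.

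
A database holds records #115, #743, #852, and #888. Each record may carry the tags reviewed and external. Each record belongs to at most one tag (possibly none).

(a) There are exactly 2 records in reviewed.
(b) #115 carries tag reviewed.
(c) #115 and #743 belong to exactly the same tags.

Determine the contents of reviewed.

reviewed = {#115, #743}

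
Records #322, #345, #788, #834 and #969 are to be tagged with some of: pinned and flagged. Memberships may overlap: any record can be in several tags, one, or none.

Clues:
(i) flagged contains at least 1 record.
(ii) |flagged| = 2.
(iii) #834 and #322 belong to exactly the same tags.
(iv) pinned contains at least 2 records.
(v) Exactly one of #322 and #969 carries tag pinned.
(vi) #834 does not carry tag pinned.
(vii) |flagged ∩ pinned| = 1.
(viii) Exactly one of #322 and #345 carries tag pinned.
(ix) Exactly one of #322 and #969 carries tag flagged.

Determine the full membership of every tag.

pinned = {#345, #969}; flagged = {#788, #969}

From (vi): #834 ∉ pinned.
(iii): #322 matches #834: #322 ∉ pinned.
(v) (exactly one): #969 ∈ pinned.
(viii) (exactly one): #345 ∈ pinned.
Suppose #322 ∈ flagged: no assignment then satisfies all the clues, so #322 ∉ flagged.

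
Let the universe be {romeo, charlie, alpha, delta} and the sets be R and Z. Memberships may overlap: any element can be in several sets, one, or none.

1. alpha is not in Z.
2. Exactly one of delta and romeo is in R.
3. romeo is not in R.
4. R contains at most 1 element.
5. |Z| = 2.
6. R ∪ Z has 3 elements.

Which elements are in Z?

Z = {charlie, romeo}

From (1): alpha ∉ Z.
From (3): romeo ∉ R.
(2) (exactly one): delta ∈ R.
(4): R already has 1, so the rest are out.
Suppose romeo ∉ Z: no assignment then satisfies all the clues, so romeo ∈ Z.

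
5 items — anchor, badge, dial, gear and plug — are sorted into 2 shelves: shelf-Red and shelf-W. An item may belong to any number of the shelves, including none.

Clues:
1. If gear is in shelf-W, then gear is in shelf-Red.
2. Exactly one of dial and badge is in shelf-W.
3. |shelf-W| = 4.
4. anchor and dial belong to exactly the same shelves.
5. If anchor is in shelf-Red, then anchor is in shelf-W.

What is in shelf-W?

shelf-W = {anchor, dial, gear, plug}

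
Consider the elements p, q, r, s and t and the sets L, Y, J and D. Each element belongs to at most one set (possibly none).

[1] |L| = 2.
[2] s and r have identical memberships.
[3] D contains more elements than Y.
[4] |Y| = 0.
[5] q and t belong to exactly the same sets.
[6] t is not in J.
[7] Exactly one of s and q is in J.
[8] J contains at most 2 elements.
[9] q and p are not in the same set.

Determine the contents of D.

D = {p}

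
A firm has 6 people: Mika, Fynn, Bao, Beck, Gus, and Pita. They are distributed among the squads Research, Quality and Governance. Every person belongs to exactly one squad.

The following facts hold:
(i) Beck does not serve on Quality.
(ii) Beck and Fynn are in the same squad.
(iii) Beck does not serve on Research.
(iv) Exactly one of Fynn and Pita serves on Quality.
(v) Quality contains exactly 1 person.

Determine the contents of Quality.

Quality = {Pita}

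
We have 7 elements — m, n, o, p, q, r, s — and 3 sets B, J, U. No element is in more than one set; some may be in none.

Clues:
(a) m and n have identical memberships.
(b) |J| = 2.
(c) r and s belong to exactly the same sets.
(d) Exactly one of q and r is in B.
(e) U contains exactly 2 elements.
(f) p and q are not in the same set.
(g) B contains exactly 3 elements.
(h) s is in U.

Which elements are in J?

J = {o, p}

From (h): s ∈ U.
(c): r matches s: r ∉ B.
(c): r matches s: r ∉ J.
(c): r matches s: r ∈ U.
(d) (exactly one): q ∈ B.
(e): U already has 2, so the rest are out.
(f): p ∉ B.
Suppose m ∈ J: no assignment then satisfies all the clues, so m ∉ J.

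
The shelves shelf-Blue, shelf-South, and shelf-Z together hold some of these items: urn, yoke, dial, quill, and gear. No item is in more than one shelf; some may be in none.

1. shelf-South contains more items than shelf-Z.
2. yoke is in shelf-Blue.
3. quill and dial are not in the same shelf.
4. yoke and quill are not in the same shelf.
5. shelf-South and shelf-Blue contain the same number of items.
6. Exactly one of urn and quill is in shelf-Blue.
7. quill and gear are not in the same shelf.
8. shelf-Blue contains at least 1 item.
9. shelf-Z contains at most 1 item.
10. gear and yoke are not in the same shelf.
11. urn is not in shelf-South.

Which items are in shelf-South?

shelf-South = {dial, gear}

From (2): yoke ∈ shelf-Blue.
From (11): urn ∉ shelf-South.
(4): quill ∉ shelf-Blue.
(6) (exactly one): urn ∈ shelf-Blue.
(10): gear ∉ shelf-Blue.
Suppose dial ∉ shelf-South: no assignment then satisfies all the clues, so dial ∈ shelf-South.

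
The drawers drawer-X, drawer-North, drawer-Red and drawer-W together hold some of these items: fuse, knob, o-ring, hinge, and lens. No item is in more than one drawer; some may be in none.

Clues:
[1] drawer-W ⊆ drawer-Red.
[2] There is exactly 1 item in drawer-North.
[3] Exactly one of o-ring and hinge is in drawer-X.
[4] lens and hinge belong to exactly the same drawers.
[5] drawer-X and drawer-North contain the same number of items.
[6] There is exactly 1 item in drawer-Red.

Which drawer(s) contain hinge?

hinge: none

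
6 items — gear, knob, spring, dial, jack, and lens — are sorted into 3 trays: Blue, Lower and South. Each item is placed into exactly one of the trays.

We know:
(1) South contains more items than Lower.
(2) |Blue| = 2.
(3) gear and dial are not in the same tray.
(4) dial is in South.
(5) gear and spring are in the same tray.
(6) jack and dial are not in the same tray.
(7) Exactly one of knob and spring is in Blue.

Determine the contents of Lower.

Lower = {jack}

From (4): dial ∈ South.
(3): gear ∉ South.
(5): spring matches gear: spring ∉ South.
(6): jack ∉ South.
Suppose gear ∈ Lower: no assignment then satisfies all the clues, so gear ∉ Lower.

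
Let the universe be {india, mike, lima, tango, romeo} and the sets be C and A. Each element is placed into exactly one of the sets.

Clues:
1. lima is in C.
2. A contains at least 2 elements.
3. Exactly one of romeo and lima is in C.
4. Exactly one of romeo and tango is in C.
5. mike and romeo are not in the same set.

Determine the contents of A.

A = {india, romeo}

From (1): lima ∈ C.
(3) (exactly one): romeo ∉ C.
(4) (exactly one): tango ∈ C.
Only one set left: romeo ∈ A.
(5): mike ∉ A.
Only one set left: mike ∈ C.
(2): only 2 candidates remain for A, so all are in.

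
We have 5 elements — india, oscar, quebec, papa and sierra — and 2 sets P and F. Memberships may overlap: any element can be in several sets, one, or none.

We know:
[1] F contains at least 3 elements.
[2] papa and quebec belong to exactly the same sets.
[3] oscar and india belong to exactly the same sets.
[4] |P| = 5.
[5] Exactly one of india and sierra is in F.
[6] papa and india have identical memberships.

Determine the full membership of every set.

P = {india, oscar, papa, quebec, sierra}; F = {india, oscar, papa, quebec}

(4): only 5 candidates remain for P, so all are in.
Suppose india ∉ F: no assignment then satisfies all the clues, so india ∈ F.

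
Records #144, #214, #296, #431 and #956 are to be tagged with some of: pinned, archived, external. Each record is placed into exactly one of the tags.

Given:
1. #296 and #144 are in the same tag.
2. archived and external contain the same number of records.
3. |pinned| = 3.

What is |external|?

1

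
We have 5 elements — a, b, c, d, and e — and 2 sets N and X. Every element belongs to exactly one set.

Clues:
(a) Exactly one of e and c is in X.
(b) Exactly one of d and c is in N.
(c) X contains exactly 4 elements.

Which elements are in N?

N = {c}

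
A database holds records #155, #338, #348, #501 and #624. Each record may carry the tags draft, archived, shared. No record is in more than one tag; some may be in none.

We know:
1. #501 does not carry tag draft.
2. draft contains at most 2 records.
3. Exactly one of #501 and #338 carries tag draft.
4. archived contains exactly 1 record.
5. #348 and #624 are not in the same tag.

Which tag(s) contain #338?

#338: draft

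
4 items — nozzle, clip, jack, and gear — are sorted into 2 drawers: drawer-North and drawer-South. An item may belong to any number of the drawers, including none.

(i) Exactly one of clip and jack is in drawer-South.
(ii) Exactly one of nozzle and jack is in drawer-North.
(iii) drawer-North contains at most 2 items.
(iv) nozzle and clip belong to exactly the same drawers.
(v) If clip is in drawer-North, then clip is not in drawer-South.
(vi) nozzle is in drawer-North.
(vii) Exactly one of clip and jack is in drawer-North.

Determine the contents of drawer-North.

From (vi): nozzle ∈ drawer-North.
(ii) (exactly one): jack ∉ drawer-North.
(iv): clip matches nozzle: clip ∈ drawer-North.
(v): clip ∉ drawer-South.
(i) (exactly one): jack ∈ drawer-South.
(iii): drawer-North already has 2, so the rest are out.
(iv): nozzle matches clip: nozzle ∉ drawer-South.

drawer-North = {clip, nozzle}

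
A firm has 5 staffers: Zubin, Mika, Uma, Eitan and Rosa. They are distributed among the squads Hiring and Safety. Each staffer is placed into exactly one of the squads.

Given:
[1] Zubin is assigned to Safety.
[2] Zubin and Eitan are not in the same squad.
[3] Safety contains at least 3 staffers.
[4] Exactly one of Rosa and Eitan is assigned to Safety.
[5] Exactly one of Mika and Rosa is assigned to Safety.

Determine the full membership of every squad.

Hiring = {Eitan, Mika}; Safety = {Rosa, Uma, Zubin}

From (1): Zubin ∈ Safety.
(2): Eitan ∉ Safety.
(4) (exactly one): Rosa ∈ Safety.
(5) (exactly one): Mika ∉ Safety.
Only one squad left: Mika ∈ Hiring.
Only one squad left: Eitan ∈ Hiring.
(3): only 3 candidates remain for Safety, so all are in.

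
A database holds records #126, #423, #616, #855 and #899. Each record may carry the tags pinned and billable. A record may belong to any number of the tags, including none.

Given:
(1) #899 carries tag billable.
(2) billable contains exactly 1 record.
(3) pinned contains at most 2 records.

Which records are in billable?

From (1): #899 ∈ billable.
(2): billable already has 1, so the rest are out.

billable = {#899}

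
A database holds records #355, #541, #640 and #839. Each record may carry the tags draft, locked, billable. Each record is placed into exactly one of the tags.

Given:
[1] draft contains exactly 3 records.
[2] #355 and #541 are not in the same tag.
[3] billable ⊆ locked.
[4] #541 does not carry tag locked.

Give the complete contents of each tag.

draft = {#541, #640, #839}; locked = {#355}; billable = {}

From (4): #541 ∉ locked.
(3) contrapositive: #541 ∉ billable.
Only one tag left: #541 ∈ draft.
(2): #355 ∉ draft.
(1): only 3 candidates remain for draft, so all are in.
Suppose #355 ∉ locked: no assignment then satisfies all the clues, so #355 ∈ locked.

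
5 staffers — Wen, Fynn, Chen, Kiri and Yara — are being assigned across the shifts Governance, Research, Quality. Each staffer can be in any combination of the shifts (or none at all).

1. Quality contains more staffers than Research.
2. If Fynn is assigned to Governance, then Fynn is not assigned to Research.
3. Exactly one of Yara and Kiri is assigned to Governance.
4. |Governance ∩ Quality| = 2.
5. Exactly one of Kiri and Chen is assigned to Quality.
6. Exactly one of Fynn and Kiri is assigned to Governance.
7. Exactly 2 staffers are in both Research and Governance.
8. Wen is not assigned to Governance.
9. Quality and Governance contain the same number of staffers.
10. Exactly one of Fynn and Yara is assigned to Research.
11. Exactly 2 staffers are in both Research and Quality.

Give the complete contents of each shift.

From (8): Wen ∉ Governance.
Suppose Wen ∈ Research: no assignment then satisfies all the clues, so Wen ∉ Research.

Governance = {Chen, Fynn, Yara}; Research = {Chen, Yara}; Quality = {Chen, Wen, Yara}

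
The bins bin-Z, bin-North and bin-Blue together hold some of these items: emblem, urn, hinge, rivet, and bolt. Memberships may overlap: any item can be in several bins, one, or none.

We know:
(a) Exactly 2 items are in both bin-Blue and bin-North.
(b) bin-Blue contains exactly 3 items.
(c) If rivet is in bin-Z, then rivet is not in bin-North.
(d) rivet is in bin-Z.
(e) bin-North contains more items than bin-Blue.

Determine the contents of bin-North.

bin-North = {bolt, emblem, hinge, urn}

From (d): rivet ∈ bin-Z.
(c): rivet ∉ bin-North.
Suppose emblem ∉ bin-North: no assignment then satisfies all the clues, so emblem ∈ bin-North.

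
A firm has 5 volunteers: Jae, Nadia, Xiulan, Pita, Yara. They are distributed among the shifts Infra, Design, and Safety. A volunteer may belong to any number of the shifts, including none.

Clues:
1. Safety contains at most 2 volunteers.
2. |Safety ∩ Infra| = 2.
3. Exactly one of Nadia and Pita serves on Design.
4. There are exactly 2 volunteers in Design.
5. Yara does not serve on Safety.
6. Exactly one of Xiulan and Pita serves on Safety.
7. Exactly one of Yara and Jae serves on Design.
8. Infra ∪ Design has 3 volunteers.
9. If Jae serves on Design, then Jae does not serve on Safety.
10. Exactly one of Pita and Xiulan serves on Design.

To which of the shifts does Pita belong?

Pita: Design, Infra, Safety

From (5): Yara ∉ Safety.
Suppose Pita ∉ Infra: no assignment then satisfies all the clues, so Pita ∈ Infra.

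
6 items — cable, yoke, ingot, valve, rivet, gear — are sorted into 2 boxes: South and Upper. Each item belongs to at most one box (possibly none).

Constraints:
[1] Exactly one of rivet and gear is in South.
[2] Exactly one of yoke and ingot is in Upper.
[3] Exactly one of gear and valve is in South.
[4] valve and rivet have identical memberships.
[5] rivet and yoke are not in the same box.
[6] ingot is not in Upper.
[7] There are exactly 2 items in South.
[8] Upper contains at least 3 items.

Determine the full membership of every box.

From (6): ingot ∉ Upper.
(2) (exactly one): yoke ∈ Upper.
(5): rivet ∉ Upper.
(4): valve matches rivet: valve ∉ Upper.
(8): only 3 candidates remain for Upper, so all are in.
(1) (exactly one): rivet ∈ South.
(3) (exactly one): valve ∈ South.
(7): South already has 2, so the rest are out.

South = {rivet, valve}; Upper = {cable, gear, yoke}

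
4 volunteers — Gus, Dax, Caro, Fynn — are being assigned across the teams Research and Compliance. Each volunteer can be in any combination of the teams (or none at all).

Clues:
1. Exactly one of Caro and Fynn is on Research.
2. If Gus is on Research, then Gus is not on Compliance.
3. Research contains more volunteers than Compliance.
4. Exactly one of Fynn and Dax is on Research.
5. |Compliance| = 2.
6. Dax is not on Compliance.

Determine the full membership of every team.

Research = {Caro, Dax, Gus}; Compliance = {Caro, Fynn}

From (6): Dax ∉ Compliance.
Suppose Gus ∉ Research: no assignment then satisfies all the clues, so Gus ∈ Research.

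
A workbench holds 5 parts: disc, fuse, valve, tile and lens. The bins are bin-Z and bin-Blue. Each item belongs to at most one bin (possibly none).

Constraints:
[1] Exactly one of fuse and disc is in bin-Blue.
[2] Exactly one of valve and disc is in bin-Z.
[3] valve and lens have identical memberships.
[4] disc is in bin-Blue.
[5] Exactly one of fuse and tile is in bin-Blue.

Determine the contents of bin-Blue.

bin-Blue = {disc, tile}

From (4): disc ∈ bin-Blue.
(1) (exactly one): fuse ∉ bin-Blue.
(2) (exactly one): valve ∈ bin-Z.
(3): lens matches valve: lens ∈ bin-Z.
(5) (exactly one): tile ∈ bin-Blue.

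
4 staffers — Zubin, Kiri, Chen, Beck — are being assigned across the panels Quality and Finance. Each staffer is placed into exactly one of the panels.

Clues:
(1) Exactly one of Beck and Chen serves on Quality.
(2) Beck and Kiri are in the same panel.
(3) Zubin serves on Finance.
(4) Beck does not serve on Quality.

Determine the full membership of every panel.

Quality = {Chen}; Finance = {Beck, Kiri, Zubin}

From (3): Zubin ∈ Finance.
From (4): Beck ∉ Quality.
(1) (exactly one): Chen ∈ Quality.
(2): Kiri matches Beck: Kiri ∉ Quality.
Only one panel left: Kiri ∈ Finance.
Only one panel left: Beck ∈ Finance.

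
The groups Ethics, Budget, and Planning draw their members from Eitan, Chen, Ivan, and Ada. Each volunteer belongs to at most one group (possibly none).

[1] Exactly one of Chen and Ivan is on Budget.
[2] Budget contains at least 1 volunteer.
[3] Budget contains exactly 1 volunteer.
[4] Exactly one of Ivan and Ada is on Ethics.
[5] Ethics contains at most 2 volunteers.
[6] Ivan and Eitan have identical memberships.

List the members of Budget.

Budget = {Chen}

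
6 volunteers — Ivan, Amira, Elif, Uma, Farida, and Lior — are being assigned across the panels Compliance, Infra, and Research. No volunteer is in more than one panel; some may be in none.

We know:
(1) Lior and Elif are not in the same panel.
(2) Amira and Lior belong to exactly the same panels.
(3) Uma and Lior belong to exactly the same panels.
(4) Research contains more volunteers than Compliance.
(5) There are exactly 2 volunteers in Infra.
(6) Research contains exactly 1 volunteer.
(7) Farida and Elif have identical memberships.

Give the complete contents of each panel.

Compliance = {}; Infra = {Elif, Farida}; Research = {Ivan}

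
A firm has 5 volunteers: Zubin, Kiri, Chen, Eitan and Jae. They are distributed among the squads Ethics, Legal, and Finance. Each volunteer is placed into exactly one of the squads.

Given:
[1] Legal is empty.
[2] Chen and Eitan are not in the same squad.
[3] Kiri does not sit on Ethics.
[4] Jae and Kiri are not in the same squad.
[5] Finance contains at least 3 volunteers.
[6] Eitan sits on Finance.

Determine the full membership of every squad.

Ethics = {Chen, Jae}; Legal = {}; Finance = {Eitan, Kiri, Zubin}

From (3): Kiri ∉ Ethics.
From (6): Eitan ∈ Finance.
(1): Legal already has 0, so the rest are out.
(2): Chen ∉ Finance.
Only one squad left: Kiri ∈ Finance.
Only one squad left: Chen ∈ Ethics.
(4): Jae ∉ Finance.
(5): only 3 candidates remain for Finance, so all are in.
Only one squad left: Jae ∈ Ethics.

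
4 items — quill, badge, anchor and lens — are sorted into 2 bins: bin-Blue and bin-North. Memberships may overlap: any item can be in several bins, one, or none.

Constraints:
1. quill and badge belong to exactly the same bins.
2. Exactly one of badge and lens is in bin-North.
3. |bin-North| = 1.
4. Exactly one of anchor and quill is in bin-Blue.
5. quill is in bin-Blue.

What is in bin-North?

bin-North = {lens}

From (5): quill ∈ bin-Blue.
(1): badge matches quill: badge ∈ bin-Blue.
(4) (exactly one): anchor ∉ bin-Blue.
Suppose quill ∈ bin-North: no assignment then satisfies all the clues, so quill ∉ bin-North.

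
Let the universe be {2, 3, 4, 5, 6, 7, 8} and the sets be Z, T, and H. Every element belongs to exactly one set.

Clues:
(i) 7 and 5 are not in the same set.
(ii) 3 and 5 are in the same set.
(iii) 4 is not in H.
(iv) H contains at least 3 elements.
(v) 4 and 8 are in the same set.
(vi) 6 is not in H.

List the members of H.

H = {2, 3, 5}

From (iii): 4 ∉ H.
From (vi): 6 ∉ H.
(v): 8 matches 4: 8 ∉ H.
Suppose 2 ∉ H: no assignment then satisfies all the clues, so 2 ∈ H.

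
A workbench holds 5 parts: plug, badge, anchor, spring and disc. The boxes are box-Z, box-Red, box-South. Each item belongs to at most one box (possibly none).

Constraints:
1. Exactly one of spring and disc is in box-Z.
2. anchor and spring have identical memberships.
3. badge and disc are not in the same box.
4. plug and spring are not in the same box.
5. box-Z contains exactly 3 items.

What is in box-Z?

box-Z = {anchor, badge, spring}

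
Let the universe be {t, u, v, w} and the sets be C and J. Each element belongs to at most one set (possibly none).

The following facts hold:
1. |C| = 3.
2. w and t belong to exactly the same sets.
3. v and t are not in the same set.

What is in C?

C = {t, u, w}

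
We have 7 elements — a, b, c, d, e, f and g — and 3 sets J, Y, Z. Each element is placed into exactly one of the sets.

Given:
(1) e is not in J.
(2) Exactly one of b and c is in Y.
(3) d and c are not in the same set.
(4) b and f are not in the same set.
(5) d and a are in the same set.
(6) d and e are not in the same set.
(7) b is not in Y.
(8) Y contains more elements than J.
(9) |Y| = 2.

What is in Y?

Y = {c, e}

From (1): e ∉ J.
From (7): b ∉ Y.
(2) (exactly one): c ∈ Y.
(3): d ∉ Y.
(5): a matches d: a ∉ Y.
Suppose e ∉ Y: no assignment then satisfies all the clues, so e ∈ Y.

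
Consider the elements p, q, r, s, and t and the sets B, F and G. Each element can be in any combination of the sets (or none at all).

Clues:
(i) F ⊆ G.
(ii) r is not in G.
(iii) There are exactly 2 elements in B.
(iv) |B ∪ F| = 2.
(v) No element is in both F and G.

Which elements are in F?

F = {}

From (ii): r ∉ G.
(i) contrapositive: r ∉ F.
Suppose p ∈ F: no assignment then satisfies all the clues, so p ∉ F.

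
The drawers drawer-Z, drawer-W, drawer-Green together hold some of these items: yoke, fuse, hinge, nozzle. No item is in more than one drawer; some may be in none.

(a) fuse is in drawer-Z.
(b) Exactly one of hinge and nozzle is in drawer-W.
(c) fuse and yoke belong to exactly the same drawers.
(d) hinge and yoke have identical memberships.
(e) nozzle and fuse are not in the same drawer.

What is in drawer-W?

From (a): fuse ∈ drawer-Z.
(c): yoke matches fuse: yoke ∈ drawer-Z.
(d): hinge matches yoke: hinge ∈ drawer-Z.
(e): nozzle ∉ drawer-Z.
(b) (exactly one): nozzle ∈ drawer-W.

drawer-W = {nozzle}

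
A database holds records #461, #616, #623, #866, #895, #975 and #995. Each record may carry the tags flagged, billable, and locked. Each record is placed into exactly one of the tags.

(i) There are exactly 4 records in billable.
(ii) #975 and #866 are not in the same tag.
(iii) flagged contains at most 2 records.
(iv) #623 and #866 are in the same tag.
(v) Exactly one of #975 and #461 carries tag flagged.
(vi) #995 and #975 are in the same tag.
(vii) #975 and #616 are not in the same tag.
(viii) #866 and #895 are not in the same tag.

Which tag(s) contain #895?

#895: locked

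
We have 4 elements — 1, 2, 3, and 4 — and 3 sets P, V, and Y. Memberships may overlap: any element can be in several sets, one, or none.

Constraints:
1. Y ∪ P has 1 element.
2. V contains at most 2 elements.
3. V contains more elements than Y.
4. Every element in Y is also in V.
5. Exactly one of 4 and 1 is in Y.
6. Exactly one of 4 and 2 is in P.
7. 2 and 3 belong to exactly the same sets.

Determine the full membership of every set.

P = {4}; V = {1, 4}; Y = {4}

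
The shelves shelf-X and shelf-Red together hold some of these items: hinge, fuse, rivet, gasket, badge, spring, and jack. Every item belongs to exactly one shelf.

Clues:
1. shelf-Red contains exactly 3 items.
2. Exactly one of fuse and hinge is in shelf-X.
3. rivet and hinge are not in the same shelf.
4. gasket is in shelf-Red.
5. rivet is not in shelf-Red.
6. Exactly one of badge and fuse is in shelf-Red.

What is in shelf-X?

shelf-X = {fuse, jack, rivet, spring}

From (4): gasket ∈ shelf-Red.
From (5): rivet ∉ shelf-Red.
Only one shelf left: rivet ∈ shelf-X.
(3): hinge ∉ shelf-X.
Only one shelf left: hinge ∈ shelf-Red.
(2) (exactly one): fuse ∈ shelf-X.
(6) (exactly one): badge ∈ shelf-Red.
(1): shelf-Red already has 3, so the rest are out.
Only one shelf left: spring ∈ shelf-X.
Only one shelf left: jack ∈ shelf-X.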